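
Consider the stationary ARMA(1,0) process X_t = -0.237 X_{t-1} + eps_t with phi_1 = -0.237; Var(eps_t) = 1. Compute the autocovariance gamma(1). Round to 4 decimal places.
\gamma(1) = -0.2511

Multiply the model equation by X_{t-k} and take expectations. With theta_0 = psi_0 = 1 and psi_j the MA(infinity) weights, this gives
  gamma(k) - sum_i phi_i gamma(k-i) = c_k,
  c_k = sigma^2 * sum_{j=k..q} theta_j psi_{j-k}   (c_k = 0 for k > q),
using gamma(-m) = gamma(m).
Pure AR (q = 0): c_0 = sigma^2 = 1, c_k = 0 for k >= 1.
Equations for k = 0 and k = 1 (AR order 1):
  gamma(0) = phi_1 gamma(1) + c_0
  gamma(1) = phi_1 gamma(0) + c_1
Substituting the second into the first: gamma(0) (1 - phi_1^2) = c_0 + phi_1 c_1, so
  gamma(0) = c_0 / (1 - phi_1^2) = 1 / (1 - (-0.237)^2) = 1 / 0.943831 = 1.059512.
  gamma(1) = phi_1 gamma(0) = (-0.237)(1.059512) = -0.251104.
Therefore gamma(1) = -0.2511 (to 4 decimal places).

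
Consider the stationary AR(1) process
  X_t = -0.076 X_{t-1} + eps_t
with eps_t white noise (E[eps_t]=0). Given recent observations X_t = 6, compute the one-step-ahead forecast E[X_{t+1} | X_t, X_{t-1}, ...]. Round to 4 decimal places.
E[X_{t+1} \mid \mathcal F_t] = -0.4560

For an AR(p) model X_t = c + sum_i phi_i X_{t-i} + eps_t, the
one-step-ahead conditional mean is
  E[X_{t+1} | X_t, ...] = c + sum_i phi_i X_{t+1-i}.
Substitute known values:
  E[X_{t+1} | ...] = (-0.076) * (6)
                   = -0.4560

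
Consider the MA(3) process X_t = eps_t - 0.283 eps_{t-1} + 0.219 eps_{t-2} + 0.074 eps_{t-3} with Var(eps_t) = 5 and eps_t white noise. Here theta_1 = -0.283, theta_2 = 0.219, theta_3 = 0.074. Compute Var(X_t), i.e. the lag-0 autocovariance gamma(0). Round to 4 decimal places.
\gamma(0) = 5.6676

For an MA(q) process X_t = eps_t + sum_i theta_i eps_{t-i} with
Var(eps_t) = sigma^2, the variance is
  gamma(0) = sigma^2 * (1 + sum_i theta_i^2).
  sum_i theta_i^2 = (-0.283)^2 + (0.219)^2 + (0.074)^2 = 0.080089 + 0.047961 + 0.005476 = 0.133526.
  gamma(0) = 5 * (1 + 0.133526) = 5 * 1.133526 = 5.66763, which rounds to 5.6676.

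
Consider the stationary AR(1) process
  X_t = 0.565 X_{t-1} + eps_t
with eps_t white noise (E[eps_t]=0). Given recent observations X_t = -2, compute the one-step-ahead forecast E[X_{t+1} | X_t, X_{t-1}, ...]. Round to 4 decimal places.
E[X_{t+1} \mid \mathcal F_t] = -1.1300

For an AR(p) model X_t = c + sum_i phi_i X_{t-i} + eps_t, the
one-step-ahead conditional mean is
  E[X_{t+1} | X_t, ...] = c + sum_i phi_i X_{t+1-i}.
Substitute known values:
  E[X_{t+1} | ...] = (0.565) * (-2)
                   = -1.1300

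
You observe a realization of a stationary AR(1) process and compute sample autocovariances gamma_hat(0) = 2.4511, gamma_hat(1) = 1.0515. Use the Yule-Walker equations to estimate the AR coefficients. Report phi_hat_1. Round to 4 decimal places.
\hat\phi_{1} = 0.4290

The Yule-Walker equations for an AR(p) process read, in matrix form,
  Gamma_p phi = r_p,   with   (Gamma_p)_{ij} = gamma(|i - j|),
                       (r_p)_i = gamma(i),   i,j = 1..p.
Substitute the sample gammas (Toeplitz matrix and right-hand side of size 1):
  Gamma_p = [[2.4511]]
  r_p     = [1.0515]
With p = 1 this is the single equation gamma(0) phi_1 = gamma(1):
  phi_hat_1 = gamma(1) / gamma(0) = 1.0515 / 2.4511 = 0.4290.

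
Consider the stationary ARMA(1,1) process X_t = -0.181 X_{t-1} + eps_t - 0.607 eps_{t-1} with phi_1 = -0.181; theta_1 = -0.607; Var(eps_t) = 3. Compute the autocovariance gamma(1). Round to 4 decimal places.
\gamma(1) = -2.7126

Multiply the model equation by X_{t-k} and take expectations. With theta_0 = psi_0 = 1 and psi_j the MA(infinity) weights, this gives
  gamma(k) - sum_i phi_i gamma(k-i) = c_k,
  c_k = sigma^2 * sum_{j=k..q} theta_j psi_{j-k}   (c_k = 0 for k > q),
using gamma(-m) = gamma(m).
psi-weights needed (psi_j = theta_j + sum_i phi_i psi_{j-i}):
  psi_1 = theta_1 + phi_1 = -0.607 + (-0.181) = -0.788
Right-hand sides:
  c_0 = sigma^2 (1 + theta_1 psi_1) = 3 * (1 + (-0.607)(-0.788)) = 3 * 1.478316 = 4.434948
  c_1 = sigma^2 theta_1 = 3 * (-0.607) = -1.821
  c_2 = 0
Equations for k = 0 and k = 1 (AR order 1):
  gamma(0) = phi_1 gamma(1) + c_0
  gamma(1) = phi_1 gamma(0) + c_1
Substituting the second into the first: gamma(0) (1 - phi_1^2) = c_0 + phi_1 c_1, so
  gamma(0) = (c_0 + phi_1 c_1) / (1 - phi_1^2) = (4.434948 + (-0.181)(-1.821)) / (1 - (-0.181)^2) = 4.764549 / 0.967239 = 4.925927.
  gamma(1) = phi_1 gamma(0) + c_1 = (-0.181)(4.925927) + (-1.821) = -2.712593.
Therefore gamma(1) = -2.7126 (to 4 decimal places).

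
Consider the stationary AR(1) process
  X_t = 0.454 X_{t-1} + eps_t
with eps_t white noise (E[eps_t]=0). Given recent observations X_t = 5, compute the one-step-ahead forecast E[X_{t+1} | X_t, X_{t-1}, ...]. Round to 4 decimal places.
E[X_{t+1} \mid \mathcal F_t] = 2.2700

For an AR(p) model X_t = c + sum_i phi_i X_{t-i} + eps_t, the
one-step-ahead conditional mean is
  E[X_{t+1} | X_t, ...] = c + sum_i phi_i X_{t+1-i}.
Substitute known values:
  E[X_{t+1} | ...] = (0.454) * (5)
                   = 2.2700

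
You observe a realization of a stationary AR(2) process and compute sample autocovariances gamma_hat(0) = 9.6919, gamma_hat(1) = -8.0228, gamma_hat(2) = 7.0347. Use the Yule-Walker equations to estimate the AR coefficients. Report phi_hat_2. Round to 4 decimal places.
\hat\phi_{2} = 0.1290

The Yule-Walker equations for an AR(p) process read, in matrix form,
  Gamma_p phi = r_p,   with   (Gamma_p)_{ij} = gamma(|i - j|),
                       (r_p)_i = gamma(i),   i,j = 1..p.
Substitute the sample gammas (Toeplitz matrix and right-hand side of size 2):
  Gamma_p = [[9.6919, -8.0228], [-8.0228, 9.6919]]
  r_p     = [-8.0228, 7.0347]
Written out:
  9.6919 phi_1 - 8.0228 phi_2 = -8.0228
  -8.0228 phi_1 + 9.6919 phi_2 = 7.0347
Solve by Cramer's rule:
  det = gamma(0)^2 - gamma(1)^2 = (9.6919)^2 - (-8.0228)^2 = 93.93292561 - 64.36531984 = 29.56760577
  phi_hat_1 = [gamma(1) gamma(0) - gamma(1) gamma(2)] / det = [(-8.0228)(9.6919) - (-8.0228)(7.0347)] / 29.56760577 = -21.31818416 / 29.56760577 = -0.721
  phi_hat_2 = [gamma(0) gamma(2) - gamma(1)^2] / det = [(9.6919)(7.0347) - (-8.0228)^2] / 29.56760577 = 3.81428909 / 29.56760577 = 0.129
So phi_hat = [-0.7210, 0.1290].
Therefore phi_hat_2 = 0.1290.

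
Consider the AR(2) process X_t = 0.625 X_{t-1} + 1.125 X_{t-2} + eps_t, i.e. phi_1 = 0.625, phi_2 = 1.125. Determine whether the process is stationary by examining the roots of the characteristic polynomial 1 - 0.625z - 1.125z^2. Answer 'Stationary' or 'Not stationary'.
\text{Not stationary}

The AR(p) characteristic polynomial is P(z) = 1 - 0.625z - 1.125z^2.
Stationarity requires all roots to lie outside the unit circle, i.e. |z| > 1 for every root.
Set 1 + (-0.625) z + (-1.125) z^2 = 0, i.e. a z^2 + b z + c = 0 with a = -1.125, b = -0.625, c = 1.
Discriminant D = b^2 - 4ac = (-0.625)^2 - 4*(-1.125)*1 = 0.390625 - (-4.5) = 4.890625.
D >= 0, so the roots are real: z = (-b +/- sqrt(D)) / (2a) = (0.625 +/- 2.211476) / (-2.25).
  z_1 = (0.625 + 2.211476) / (-2.25) = -1.2607,   |z_1| = 1.2607.
  z_2 = (0.625 - 2.211476) / (-2.25) = 0.7051,   |z_2| = 0.7051.
Moduli of all roots: 1.2607, 0.7051.
All moduli strictly greater than 1? No.
Verdict: Not stationary.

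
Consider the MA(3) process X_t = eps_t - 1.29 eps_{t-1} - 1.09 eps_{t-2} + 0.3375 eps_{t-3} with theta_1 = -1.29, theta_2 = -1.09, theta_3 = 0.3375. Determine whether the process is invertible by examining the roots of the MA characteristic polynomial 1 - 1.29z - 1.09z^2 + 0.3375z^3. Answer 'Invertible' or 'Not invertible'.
\text{Not invertible}

The MA(q) characteristic polynomial is P(z) = 1 - 1.29z - 1.09z^2 + 0.3375z^3.
Invertibility requires all roots to lie outside the unit circle, i.e. |z| > 1 for every root.
Degree 3: look for a simple real root z0 first, then factor out (1 - z/z0) and solve the remaining quadratic.
Testing z0 = 4: P(4) = 1 + (-1.29)(4) + (-1.09)(4)^2 + (0.3375)(4)^3
  = 1 + (-5.16) + (-17.44) + (21.6) = 0.  So z_0 = 4 is a root, |z_0| = 4.
Divide out the factor (1 - 0.25 z) = (1 - z/z0) (since 1/z0 = 0.25):
  P(z) = (1 - 0.25 z)(1 + (-1.04) z + (-1.35) z^2)
  [check: z-coef -1.04 - (0.25) = -1.29; z^2-coef -1.35 - (0.25)(-1.04) = -1.09; z^3-coef -(0.25)(-1.35) = 0.3375.]
Remaining roots from the quadratic factor 1 + (-1.04) z + (-1.35) z^2:
  Set 1 + (-1.04) z + (-1.35) z^2 = 0, i.e. a z^2 + b z + c = 0 with a = -1.35, b = -1.04, c = 1.
  Discriminant D = b^2 - 4ac = (-1.04)^2 - 4*(-1.35)*1 = 1.0816 - (-5.4) = 6.4816.
  D >= 0, so the roots are real: z = (-b +/- sqrt(D)) / (2a) = (1.04 +/- 2.545899) / (-2.7).
    z_1 = (1.04 + 2.545899) / (-2.7) = -1.3281,   |z_1| = 1.3281.
    z_2 = (1.04 - 2.545899) / (-2.7) = 0.5577,   |z_2| = 0.5577.
Moduli of all roots: 4.0000, 1.3281, 0.5577.
All moduli strictly greater than 1? No.
Verdict: Not invertible.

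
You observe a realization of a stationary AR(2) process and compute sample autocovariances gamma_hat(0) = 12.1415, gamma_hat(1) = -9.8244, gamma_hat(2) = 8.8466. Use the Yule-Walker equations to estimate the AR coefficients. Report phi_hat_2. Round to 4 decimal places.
\hat\phi_{2} = 0.2140

The Yule-Walker equations for an AR(p) process read, in matrix form,
  Gamma_p phi = r_p,   with   (Gamma_p)_{ij} = gamma(|i - j|),
                       (r_p)_i = gamma(i),   i,j = 1..p.
Substitute the sample gammas (Toeplitz matrix and right-hand side of size 2):
  Gamma_p = [[12.1415, -9.8244], [-9.8244, 12.1415]]
  r_p     = [-9.8244, 8.8466]
Written out:
  12.1415 phi_1 - 9.8244 phi_2 = -9.8244
  -9.8244 phi_1 + 12.1415 phi_2 = 8.8466
Solve by Cramer's rule:
  det = gamma(0)^2 - gamma(1)^2 = (12.1415)^2 - (-9.8244)^2 = 147.41602225 - 96.51883536 = 50.89718689
  phi_hat_1 = [gamma(1) gamma(0) - gamma(1) gamma(2)] / det = [(-9.8244)(12.1415) - (-9.8244)(8.8466)] / 50.89718689 = -32.37041556 / 50.89718689 = -0.636
  phi_hat_2 = [gamma(0) gamma(2) - gamma(1)^2] / det = [(12.1415)(8.8466) - (-9.8244)^2] / 50.89718689 = 10.89215854 / 50.89718689 = 0.214
So phi_hat = [-0.6360, 0.2140].
Therefore phi_hat_2 = 0.2140.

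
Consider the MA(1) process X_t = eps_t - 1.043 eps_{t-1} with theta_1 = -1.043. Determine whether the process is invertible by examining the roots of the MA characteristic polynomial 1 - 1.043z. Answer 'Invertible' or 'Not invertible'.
\text{Not invertible}

The MA(q) characteristic polynomial is P(z) = 1 - 1.043z.
Invertibility requires all roots to lie outside the unit circle, i.e. |z| > 1 for every root.
This is linear in z: 1 + (-1.043) z = 0  =>  z = -1/(-1.043) = 0.958773,  |z| = 0.958773.
Moduli of all roots: 0.9588.
All moduli strictly greater than 1? No.
Verdict: Not invertible.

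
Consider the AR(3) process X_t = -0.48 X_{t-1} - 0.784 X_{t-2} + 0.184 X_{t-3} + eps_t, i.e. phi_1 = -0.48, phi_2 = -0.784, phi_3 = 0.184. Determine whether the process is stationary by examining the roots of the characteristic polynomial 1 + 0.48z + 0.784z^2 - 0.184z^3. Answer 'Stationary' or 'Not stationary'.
\text{Stationary}

The AR(p) characteristic polynomial is P(z) = 1 + 0.48z + 0.784z^2 - 0.184z^3.
Stationarity requires all roots to lie outside the unit circle, i.e. |z| > 1 for every root.
Degree 3: look for a simple real root z0 first, then factor out (1 - z/z0) and solve the remaining quadratic.
Testing z0 = 5: P(5) = 1 + (0.48)(5) + (0.784)(5)^2 + (-0.184)(5)^3
  = 1 + (2.4) + (19.6) + (-23) = 0.  So z_0 = 5 is a root, |z_0| = 5.
Divide out the factor (1 - 0.2 z) = (1 - z/z0) (since 1/z0 = 0.2):
  P(z) = (1 - 0.2 z)(1 + (0.68) z + (0.92) z^2)
  [check: z-coef 0.68 - (0.2) = 0.48; z^2-coef 0.92 - (0.2)(0.68) = 0.784; z^3-coef -(0.2)(0.92) = -0.184.]
Remaining roots from the quadratic factor 1 + (0.68) z + (0.92) z^2:
  Set 1 + (0.68) z + (0.92) z^2 = 0, i.e. a z^2 + b z + c = 0 with a = 0.92, b = 0.68, c = 1.
  Discriminant D = b^2 - 4ac = (0.68)^2 - 4*(0.92)*1 = 0.4624 - (3.68) = -3.2176.
  D < 0, so the roots are the complex-conjugate pair z = (-b +/- i sqrt(-D)) / (2a) = -0.3696 +/- 0.9749i.
  For a conjugate pair |z|^2 = z * conj(z) = (product of roots) = c/a = 1/(0.92) = 1.086957, so |z| = sqrt(1.086957) = 1.0426 for both roots.
Moduli of all roots: 5.0000, 1.0426, 1.0426.
All moduli strictly greater than 1? Yes.
Verdict: Stationary.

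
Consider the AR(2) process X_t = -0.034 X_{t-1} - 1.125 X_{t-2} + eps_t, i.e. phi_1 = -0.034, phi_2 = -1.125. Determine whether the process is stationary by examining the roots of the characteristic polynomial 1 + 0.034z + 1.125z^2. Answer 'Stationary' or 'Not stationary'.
\text{Not stationary}

The AR(p) characteristic polynomial is P(z) = 1 + 0.034z + 1.125z^2.
Stationarity requires all roots to lie outside the unit circle, i.e. |z| > 1 for every root.
Set 1 + (0.034) z + (1.125) z^2 = 0, i.e. a z^2 + b z + c = 0 with a = 1.125, b = 0.034, c = 1.
Discriminant D = b^2 - 4ac = (0.034)^2 - 4*(1.125)*1 = 0.001156 - (4.5) = -4.498844.
D < 0, so the roots are the complex-conjugate pair z = (-b +/- i sqrt(-D)) / (2a) = -0.0151 +/- 0.9427i.
For a conjugate pair |z|^2 = z * conj(z) = (product of roots) = c/a = 1/(1.125) = 0.888889, so |z| = sqrt(0.888889) = 0.9428 for both roots.
Moduli of all roots: 0.9428, 0.9428.
All moduli strictly greater than 1? No.
Verdict: Not stationary.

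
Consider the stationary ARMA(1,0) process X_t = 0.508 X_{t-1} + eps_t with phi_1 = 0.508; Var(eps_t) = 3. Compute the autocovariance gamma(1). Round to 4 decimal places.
\gamma(1) = 2.0541

Multiply the model equation by X_{t-k} and take expectations. With theta_0 = psi_0 = 1 and psi_j the MA(infinity) weights, this gives
  gamma(k) - sum_i phi_i gamma(k-i) = c_k,
  c_k = sigma^2 * sum_{j=k..q} theta_j psi_{j-k}   (c_k = 0 for k > q),
using gamma(-m) = gamma(m).
Pure AR (q = 0): c_0 = sigma^2 = 3, c_k = 0 for k >= 1.
Equations for k = 0 and k = 1 (AR order 1):
  gamma(0) = phi_1 gamma(1) + c_0
  gamma(1) = phi_1 gamma(0) + c_1
Substituting the second into the first: gamma(0) (1 - phi_1^2) = c_0 + phi_1 c_1, so
  gamma(0) = c_0 / (1 - phi_1^2) = 3 / (1 - (0.508)^2) = 3 / 0.741936 = 4.043475.
  gamma(1) = phi_1 gamma(0) = (0.508)(4.043475) = 2.054086.
Therefore gamma(1) = 2.0541 (to 4 decimal places).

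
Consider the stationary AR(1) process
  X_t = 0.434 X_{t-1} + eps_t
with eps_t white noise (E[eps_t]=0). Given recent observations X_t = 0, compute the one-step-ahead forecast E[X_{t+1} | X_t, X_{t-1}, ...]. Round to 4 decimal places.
E[X_{t+1} \mid \mathcal F_t] = 0.0000

For an AR(p) model X_t = c + sum_i phi_i X_{t-i} + eps_t, the
one-step-ahead conditional mean is
  E[X_{t+1} | X_t, ...] = c + sum_i phi_i X_{t+1-i}.
Substitute known values:
  E[X_{t+1} | ...] = (0.434) * (0)
                   = 0.0000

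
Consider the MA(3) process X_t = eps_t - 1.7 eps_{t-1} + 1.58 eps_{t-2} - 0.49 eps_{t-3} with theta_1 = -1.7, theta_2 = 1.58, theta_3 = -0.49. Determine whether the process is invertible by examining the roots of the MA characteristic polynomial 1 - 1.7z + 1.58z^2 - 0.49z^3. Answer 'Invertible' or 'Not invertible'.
\text{Invertible}

The MA(q) characteristic polynomial is P(z) = 1 - 1.7z + 1.58z^2 - 0.49z^3.
Invertibility requires all roots to lie outside the unit circle, i.e. |z| > 1 for every root.
Degree 3: look for a simple real root z0 first, then factor out (1 - z/z0) and solve the remaining quadratic.
Testing z0 = 2: P(2) = 1 + (-1.7)(2) + (1.58)(2)^2 + (-0.49)(2)^3
  = 1 + (-3.4) + (6.32) + (-3.92) = 0.  So z_0 = 2 is a root, |z_0| = 2.
Divide out the factor (1 - 0.5 z) = (1 - z/z0) (since 1/z0 = 0.5):
  P(z) = (1 - 0.5 z)(1 + (-1.2) z + (0.98) z^2)
  [check: z-coef -1.2 - (0.5) = -1.7; z^2-coef 0.98 - (0.5)(-1.2) = 1.58; z^3-coef -(0.5)(0.98) = -0.49.]
Remaining roots from the quadratic factor 1 + (-1.2) z + (0.98) z^2:
  Set 1 + (-1.2) z + (0.98) z^2 = 0, i.e. a z^2 + b z + c = 0 with a = 0.98, b = -1.2, c = 1.
  Discriminant D = b^2 - 4ac = (-1.2)^2 - 4*(0.98)*1 = 1.44 - (3.92) = -2.48.
  D < 0, so the roots are the complex-conjugate pair z = (-b +/- i sqrt(-D)) / (2a) = 0.6122 +/- 0.8035i.
  For a conjugate pair |z|^2 = z * conj(z) = (product of roots) = c/a = 1/(0.98) = 1.020408, so |z| = sqrt(1.020408) = 1.0102 for both roots.
Moduli of all roots: 2.0000, 1.0102, 1.0102.
All moduli strictly greater than 1? Yes.
Verdict: Invertible.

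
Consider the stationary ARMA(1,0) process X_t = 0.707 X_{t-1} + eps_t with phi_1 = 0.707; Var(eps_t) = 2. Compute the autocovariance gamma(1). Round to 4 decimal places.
\gamma(1) = 2.8271

Multiply the model equation by X_{t-k} and take expectations. With theta_0 = psi_0 = 1 and psi_j the MA(infinity) weights, this gives
  gamma(k) - sum_i phi_i gamma(k-i) = c_k,
  c_k = sigma^2 * sum_{j=k..q} theta_j psi_{j-k}   (c_k = 0 for k > q),
using gamma(-m) = gamma(m).
Pure AR (q = 0): c_0 = sigma^2 = 2, c_k = 0 for k >= 1.
Equations for k = 0 and k = 1 (AR order 1):
  gamma(0) = phi_1 gamma(1) + c_0
  gamma(1) = phi_1 gamma(0) + c_1
Substituting the second into the first: gamma(0) (1 - phi_1^2) = c_0 + phi_1 c_1, so
  gamma(0) = c_0 / (1 - phi_1^2) = 2 / (1 - (0.707)^2) = 2 / 0.500151 = 3.998792.
  gamma(1) = phi_1 gamma(0) = (0.707)(3.998792) = 2.827146.
Therefore gamma(1) = 2.8271 (to 4 decimal places).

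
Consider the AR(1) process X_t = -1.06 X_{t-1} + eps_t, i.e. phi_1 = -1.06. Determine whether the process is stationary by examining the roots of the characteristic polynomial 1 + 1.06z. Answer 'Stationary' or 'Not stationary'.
\text{Not stationary}

The AR(p) characteristic polynomial is P(z) = 1 + 1.06z.
Stationarity requires all roots to lie outside the unit circle, i.e. |z| > 1 for every root.
This is linear in z: 1 + (1.06) z = 0  =>  z = -1/(1.06) = -0.943396,  |z| = 0.943396.
Moduli of all roots: 0.9434.
All moduli strictly greater than 1? No.
Verdict: Not stationary.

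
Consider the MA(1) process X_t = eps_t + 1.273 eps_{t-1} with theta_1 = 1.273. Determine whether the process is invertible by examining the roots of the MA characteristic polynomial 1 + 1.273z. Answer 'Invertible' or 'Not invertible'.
\text{Not invertible}

The MA(q) characteristic polynomial is P(z) = 1 + 1.273z.
Invertibility requires all roots to lie outside the unit circle, i.e. |z| > 1 for every root.
This is linear in z: 1 + (1.273) z = 0  =>  z = -1/(1.273) = -0.785546,  |z| = 0.785546.
Moduli of all roots: 0.7855.
All moduli strictly greater than 1? No.
Verdict: Not invertible.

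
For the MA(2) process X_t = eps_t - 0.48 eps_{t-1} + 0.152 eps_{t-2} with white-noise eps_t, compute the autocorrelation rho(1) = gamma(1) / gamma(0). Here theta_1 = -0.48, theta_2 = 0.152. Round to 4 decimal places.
\rho(1) = -0.4411

For an MA(q) process with theta_0 = 1, the autocovariance is
  gamma(k) = sigma^2 * sum_{i=0..q-k} theta_i * theta_{i+k},
and rho(k) = gamma(k) / gamma(0). Sigma^2 cancels.
  numerator   = (1)*(-0.48) + (-0.48)*(0.152) = -0.55296.
  denominator = (1)^2 + (-0.48)^2 + (0.152)^2 = 1.253504.
  rho(1) = -0.55296 / 1.253504 = -0.4411.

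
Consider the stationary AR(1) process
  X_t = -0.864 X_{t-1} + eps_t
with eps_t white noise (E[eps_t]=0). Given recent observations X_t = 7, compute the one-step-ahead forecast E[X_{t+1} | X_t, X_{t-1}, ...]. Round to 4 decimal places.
E[X_{t+1} \mid \mathcal F_t] = -6.0480

For an AR(p) model X_t = c + sum_i phi_i X_{t-i} + eps_t, the
one-step-ahead conditional mean is
  E[X_{t+1} | X_t, ...] = c + sum_i phi_i X_{t+1-i}.
Substitute known values:
  E[X_{t+1} | ...] = (-0.864) * (7)
                   = -6.0480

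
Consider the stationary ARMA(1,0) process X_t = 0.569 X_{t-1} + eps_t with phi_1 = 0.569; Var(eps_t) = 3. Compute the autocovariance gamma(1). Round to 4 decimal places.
\gamma(1) = 2.5243

Multiply the model equation by X_{t-k} and take expectations. With theta_0 = psi_0 = 1 and psi_j the MA(infinity) weights, this gives
  gamma(k) - sum_i phi_i gamma(k-i) = c_k,
  c_k = sigma^2 * sum_{j=k..q} theta_j psi_{j-k}   (c_k = 0 for k > q),
using gamma(-m) = gamma(m).
Pure AR (q = 0): c_0 = sigma^2 = 3, c_k = 0 for k >= 1.
Equations for k = 0 and k = 1 (AR order 1):
  gamma(0) = phi_1 gamma(1) + c_0
  gamma(1) = phi_1 gamma(0) + c_1
Substituting the second into the first: gamma(0) (1 - phi_1^2) = c_0 + phi_1 c_1, so
  gamma(0) = c_0 / (1 - phi_1^2) = 3 / (1 - (0.569)^2) = 3 / 0.676239 = 4.436301.
  gamma(1) = phi_1 gamma(0) = (0.569)(4.436301) = 2.524255.
Therefore gamma(1) = 2.5243 (to 4 decimal places).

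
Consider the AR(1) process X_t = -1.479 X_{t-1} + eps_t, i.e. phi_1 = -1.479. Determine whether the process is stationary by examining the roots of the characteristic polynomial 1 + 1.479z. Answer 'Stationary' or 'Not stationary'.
\text{Not stationary}

The AR(p) characteristic polynomial is P(z) = 1 + 1.479z.
Stationarity requires all roots to lie outside the unit circle, i.e. |z| > 1 for every root.
This is linear in z: 1 + (1.479) z = 0  =>  z = -1/(1.479) = -0.676133,  |z| = 0.676133.
Moduli of all roots: 0.6761.
All moduli strictly greater than 1? No.
Verdict: Not stationary.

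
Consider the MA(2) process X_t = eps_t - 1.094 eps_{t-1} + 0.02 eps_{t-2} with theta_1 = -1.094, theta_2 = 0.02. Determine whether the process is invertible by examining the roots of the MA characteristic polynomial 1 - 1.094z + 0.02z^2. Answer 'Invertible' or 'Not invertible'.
\text{Not invertible}

The MA(q) characteristic polynomial is P(z) = 1 - 1.094z + 0.02z^2.
Invertibility requires all roots to lie outside the unit circle, i.e. |z| > 1 for every root.
Set 1 + (-1.094) z + (0.02) z^2 = 0, i.e. a z^2 + b z + c = 0 with a = 0.02, b = -1.094, c = 1.
Discriminant D = b^2 - 4ac = (-1.094)^2 - 4*(0.02)*1 = 1.196836 - (0.08) = 1.116836.
D >= 0, so the roots are real: z = (-b +/- sqrt(D)) / (2a) = (1.094 +/- 1.056805) / (0.04).
  z_1 = (1.094 + 1.056805) / (0.04) = 53.7701,   |z_1| = 53.7701.
  z_2 = (1.094 - 1.056805) / (0.04) = 0.9299,   |z_2| = 0.9299.
Moduli of all roots: 53.7701, 0.9299.
All moduli strictly greater than 1? No.
Verdict: Not invertible.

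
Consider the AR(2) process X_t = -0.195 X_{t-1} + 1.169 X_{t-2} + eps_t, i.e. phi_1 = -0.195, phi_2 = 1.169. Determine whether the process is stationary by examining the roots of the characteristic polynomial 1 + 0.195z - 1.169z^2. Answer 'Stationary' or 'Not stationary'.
\text{Not stationary}

The AR(p) characteristic polynomial is P(z) = 1 + 0.195z - 1.169z^2.
Stationarity requires all roots to lie outside the unit circle, i.e. |z| > 1 for every root.
Set 1 + (0.195) z + (-1.169) z^2 = 0, i.e. a z^2 + b z + c = 0 with a = -1.169, b = 0.195, c = 1.
Discriminant D = b^2 - 4ac = (0.195)^2 - 4*(-1.169)*1 = 0.038025 - (-4.676) = 4.714025.
D >= 0, so the roots are real: z = (-b +/- sqrt(D)) / (2a) = (-0.195 +/- 2.171181) / (-2.338).
  z_1 = (-0.195 + 2.171181) / (-2.338) = -0.8452,   |z_1| = 0.8452.
  z_2 = (-0.195 - 2.171181) / (-2.338) = 1.0121,   |z_2| = 1.0121.
Moduli of all roots: 0.8452, 1.0121.
All moduli strictly greater than 1? No.
Verdict: Not stationary.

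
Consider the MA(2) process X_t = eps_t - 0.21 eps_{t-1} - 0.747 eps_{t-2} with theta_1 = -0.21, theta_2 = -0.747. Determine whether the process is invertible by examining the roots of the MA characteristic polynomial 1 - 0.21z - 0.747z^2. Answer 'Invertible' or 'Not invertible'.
\text{Invertible}

The MA(q) characteristic polynomial is P(z) = 1 - 0.21z - 0.747z^2.
Invertibility requires all roots to lie outside the unit circle, i.e. |z| > 1 for every root.
Set 1 + (-0.21) z + (-0.747) z^2 = 0, i.e. a z^2 + b z + c = 0 with a = -0.747, b = -0.21, c = 1.
Discriminant D = b^2 - 4ac = (-0.21)^2 - 4*(-0.747)*1 = 0.0441 - (-2.988) = 3.0321.
D >= 0, so the roots are real: z = (-b +/- sqrt(D)) / (2a) = (0.21 +/- 1.741293) / (-1.494).
  z_1 = (0.21 + 1.741293) / (-1.494) = -1.3061,   |z_1| = 1.3061.
  z_2 = (0.21 - 1.741293) / (-1.494) = 1.025,   |z_2| = 1.025.
Moduli of all roots: 1.3061, 1.0250.
All moduli strictly greater than 1? Yes.
Verdict: Invertible.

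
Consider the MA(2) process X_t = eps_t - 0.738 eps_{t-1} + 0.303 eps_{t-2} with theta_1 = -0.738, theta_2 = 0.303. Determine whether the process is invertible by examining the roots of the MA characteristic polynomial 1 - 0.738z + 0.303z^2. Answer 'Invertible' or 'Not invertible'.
\text{Invertible}

The MA(q) characteristic polynomial is P(z) = 1 - 0.738z + 0.303z^2.
Invertibility requires all roots to lie outside the unit circle, i.e. |z| > 1 for every root.
Set 1 + (-0.738) z + (0.303) z^2 = 0, i.e. a z^2 + b z + c = 0 with a = 0.303, b = -0.738, c = 1.
Discriminant D = b^2 - 4ac = (-0.738)^2 - 4*(0.303)*1 = 0.544644 - (1.212) = -0.667356.
D < 0, so the roots are the complex-conjugate pair z = (-b +/- i sqrt(-D)) / (2a) = 1.2178 +/- 1.3481i.
For a conjugate pair |z|^2 = z * conj(z) = (product of roots) = c/a = 1/(0.303) = 3.30033, so |z| = sqrt(3.30033) = 1.8167 for both roots.
Moduli of all roots: 1.8167, 1.8167.
All moduli strictly greater than 1? Yes.
Verdict: Invertible.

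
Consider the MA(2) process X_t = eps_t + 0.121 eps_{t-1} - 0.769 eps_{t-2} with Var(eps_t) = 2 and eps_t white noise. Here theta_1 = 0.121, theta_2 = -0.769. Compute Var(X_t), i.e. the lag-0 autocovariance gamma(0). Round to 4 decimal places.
\gamma(0) = 3.2120

For an MA(q) process X_t = eps_t + sum_i theta_i eps_{t-i} with
Var(eps_t) = sigma^2, the variance is
  gamma(0) = sigma^2 * (1 + sum_i theta_i^2).
  sum_i theta_i^2 = (0.121)^2 + (-0.769)^2 = 0.014641 + 0.591361 = 0.606002.
  gamma(0) = 2 * (1 + 0.606002) = 2 * 1.606002 = 3.212004, which rounds to 3.2120.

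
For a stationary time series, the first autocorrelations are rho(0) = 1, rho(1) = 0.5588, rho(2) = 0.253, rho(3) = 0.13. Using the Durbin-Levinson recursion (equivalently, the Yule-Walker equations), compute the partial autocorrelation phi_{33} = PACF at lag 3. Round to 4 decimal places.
\phi_{33} = 0.0360

The PACF at lag k is phi_{kk}, the last component of the solution
to the Yule-Walker system G_k phi = r_k where
  (G_k)_{ij} = rho(|i - j|), (r_k)_i = rho(i), i,j = 1..k.
Equivalently, Durbin-Levinson gives phi_{kk} iteratively:
  phi_{11} = rho(1)
  phi_{kk} = [rho(k) - sum_{j=1..k-1} phi_{k-1,j} rho(k-j)]
            / [1 - sum_{j=1..k-1} phi_{k-1,j} rho(j)],
  phi_{k,j} = phi_{k-1,j} - phi_{kk} phi_{k-1,k-j},  j = 1..k-1.
Step k = 1:
  phi_11 = rho(1) = 0.5588.
Step k = 2:
  phi_22 = [rho(2) - phi_11 rho(1)] / [1 - phi_11 rho(1)] = [0.253 - (0.5588)(0.5588)] / [1 - (0.5588)(0.5588)]
         = -0.05925744 / 0.68774256 = -0.086162.
  Update: phi_21 = phi_11 - phi_22 phi_11 = 0.5588 - (-0.086162)(0.5588) = 0.606947.
Step k = 3:
  phi_33 = [rho(3) - phi_21 rho(2) - phi_22 rho(1)] / [1 - phi_21 rho(1) - phi_22 rho(2)]
    numerator   = 0.13 - (0.606947)(0.253) - (-0.086162)(0.5588) = 0.02458975
    denominator = 1 - (0.606947)(0.5588) - (-0.086162)(0.253) = 0.68263681
  phi_33 = 0.02458975 / 0.68263681 = 0.036.
Therefore phi_{33} = 0.0360.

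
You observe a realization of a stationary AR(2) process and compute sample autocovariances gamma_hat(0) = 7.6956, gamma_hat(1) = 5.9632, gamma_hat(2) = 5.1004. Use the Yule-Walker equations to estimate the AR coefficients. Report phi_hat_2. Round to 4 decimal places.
\hat\phi_{2} = 0.1560

The Yule-Walker equations for an AR(p) process read, in matrix form,
  Gamma_p phi = r_p,   with   (Gamma_p)_{ij} = gamma(|i - j|),
                       (r_p)_i = gamma(i),   i,j = 1..p.
Substitute the sample gammas (Toeplitz matrix and right-hand side of size 2):
  Gamma_p = [[7.6956, 5.9632], [5.9632, 7.6956]]
  r_p     = [5.9632, 5.1004]
Written out:
  7.6956 phi_1 + 5.9632 phi_2 = 5.9632
  5.9632 phi_1 + 7.6956 phi_2 = 5.1004
Solve by Cramer's rule:
  det = gamma(0)^2 - gamma(1)^2 = (7.6956)^2 - (5.9632)^2 = 59.22225936 - 35.55975424 = 23.66250512
  phi_hat_1 = [gamma(1) gamma(0) - gamma(1) gamma(2)] / det = [(5.9632)(7.6956) - (5.9632)(5.1004)] / 23.66250512 = 15.47569664 / 23.66250512 = 0.654
  phi_hat_2 = [gamma(0) gamma(2) - gamma(1)^2] / det = [(7.6956)(5.1004) - (5.9632)^2] / 23.66250512 = 3.690884 / 23.66250512 = 0.156
So phi_hat = [0.6540, 0.1560].
Therefore phi_hat_2 = 0.1560.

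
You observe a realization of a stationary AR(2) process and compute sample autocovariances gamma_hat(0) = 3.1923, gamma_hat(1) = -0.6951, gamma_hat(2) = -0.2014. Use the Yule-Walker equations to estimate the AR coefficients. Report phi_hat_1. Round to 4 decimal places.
\hat\phi_{1} = -0.2430

The Yule-Walker equations for an AR(p) process read, in matrix form,
  Gamma_p phi = r_p,   with   (Gamma_p)_{ij} = gamma(|i - j|),
                       (r_p)_i = gamma(i),   i,j = 1..p.
Substitute the sample gammas (Toeplitz matrix and right-hand side of size 2):
  Gamma_p = [[3.1923, -0.6951], [-0.6951, 3.1923]]
  r_p     = [-0.6951, -0.2014]
Written out:
  3.1923 phi_1 - 0.6951 phi_2 = -0.6951
  -0.6951 phi_1 + 3.1923 phi_2 = -0.2014
Solve by Cramer's rule:
  det = gamma(0)^2 - gamma(1)^2 = (3.1923)^2 - (-0.6951)^2 = 10.19077929 - 0.48316401 = 9.70761528
  phi_hat_1 = [gamma(1) gamma(0) - gamma(1) gamma(2)] / det = [(-0.6951)(3.1923) - (-0.6951)(-0.2014)] / 9.70761528 = -2.35896087 / 9.70761528 = -0.243
  phi_hat_2 = [gamma(0) gamma(2) - gamma(1)^2] / det = [(3.1923)(-0.2014) - (-0.6951)^2] / 9.70761528 = -1.12609323 / 9.70761528 = -0.116
So phi_hat = [-0.2430, -0.1160].
Therefore phi_hat_1 = -0.2430.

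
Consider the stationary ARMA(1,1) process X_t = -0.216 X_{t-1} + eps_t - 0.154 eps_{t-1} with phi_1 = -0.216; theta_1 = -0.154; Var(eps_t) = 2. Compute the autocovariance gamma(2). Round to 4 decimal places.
\gamma(2) = 0.1732

Multiply the model equation by X_{t-k} and take expectations. With theta_0 = psi_0 = 1 and psi_j the MA(infinity) weights, this gives
  gamma(k) - sum_i phi_i gamma(k-i) = c_k,
  c_k = sigma^2 * sum_{j=k..q} theta_j psi_{j-k}   (c_k = 0 for k > q),
using gamma(-m) = gamma(m).
psi-weights needed (psi_j = theta_j + sum_i phi_i psi_{j-i}):
  psi_1 = theta_1 + phi_1 = -0.154 + (-0.216) = -0.37
Right-hand sides:
  c_0 = sigma^2 (1 + theta_1 psi_1) = 2 * (1 + (-0.154)(-0.37)) = 2 * 1.05698 = 2.11396
  c_1 = sigma^2 theta_1 = 2 * (-0.154) = -0.308
  c_2 = 0
Equations for k = 0 and k = 1 (AR order 1):
  gamma(0) = phi_1 gamma(1) + c_0
  gamma(1) = phi_1 gamma(0) + c_1
Substituting the second into the first: gamma(0) (1 - phi_1^2) = c_0 + phi_1 c_1, so
  gamma(0) = (c_0 + phi_1 c_1) / (1 - phi_1^2) = (2.11396 + (-0.216)(-0.308)) / (1 - (-0.216)^2) = 2.180488 / 0.953344 = 2.2872.
  gamma(1) = phi_1 gamma(0) + c_1 = (-0.216)(2.2872) + (-0.308) = -0.802035.
For k = 2 (> q): gamma(2) = phi_1 gamma(1) = (-0.216)(-0.802035) = 0.17324.
Therefore gamma(2) = 0.1732 (to 4 decimal places).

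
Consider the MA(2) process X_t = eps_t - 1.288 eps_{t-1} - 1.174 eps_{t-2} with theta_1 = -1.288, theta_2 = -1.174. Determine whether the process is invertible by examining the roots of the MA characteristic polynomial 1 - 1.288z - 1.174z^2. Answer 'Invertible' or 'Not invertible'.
\text{Not invertible}

The MA(q) characteristic polynomial is P(z) = 1 - 1.288z - 1.174z^2.
Invertibility requires all roots to lie outside the unit circle, i.e. |z| > 1 for every root.
Set 1 + (-1.288) z + (-1.174) z^2 = 0, i.e. a z^2 + b z + c = 0 with a = -1.174, b = -1.288, c = 1.
Discriminant D = b^2 - 4ac = (-1.288)^2 - 4*(-1.174)*1 = 1.658944 - (-4.696) = 6.354944.
D >= 0, so the roots are real: z = (-b +/- sqrt(D)) / (2a) = (1.288 +/- 2.520901) / (-2.348).
  z_1 = (1.288 + 2.520901) / (-2.348) = -1.6222,   |z_1| = 1.6222.
  z_2 = (1.288 - 2.520901) / (-2.348) = 0.5251,   |z_2| = 0.5251.
Moduli of all roots: 1.6222, 0.5251.
All moduli strictly greater than 1? No.
Verdict: Not invertible.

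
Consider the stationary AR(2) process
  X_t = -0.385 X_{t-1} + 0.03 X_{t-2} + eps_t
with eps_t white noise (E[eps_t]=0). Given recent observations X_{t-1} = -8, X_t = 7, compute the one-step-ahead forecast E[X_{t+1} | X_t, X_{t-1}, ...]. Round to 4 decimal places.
E[X_{t+1} \mid \mathcal F_t] = -2.9350

For an AR(p) model X_t = c + sum_i phi_i X_{t-i} + eps_t, the
one-step-ahead conditional mean is
  E[X_{t+1} | X_t, ...] = c + sum_i phi_i X_{t+1-i}.
Substitute known values:
  E[X_{t+1} | ...] = (-0.385) * (7) + (0.03) * (-8)
                   = -2.9350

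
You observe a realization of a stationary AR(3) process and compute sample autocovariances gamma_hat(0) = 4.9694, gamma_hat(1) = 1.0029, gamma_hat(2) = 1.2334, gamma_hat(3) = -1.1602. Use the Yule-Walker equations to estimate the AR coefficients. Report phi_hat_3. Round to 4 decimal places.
\hat\phi_{3} = -0.3460

The Yule-Walker equations for an AR(p) process read, in matrix form,
  Gamma_p phi = r_p,   with   (Gamma_p)_{ij} = gamma(|i - j|),
                       (r_p)_i = gamma(i),   i,j = 1..p.
Substitute the sample gammas (Toeplitz matrix and right-hand side of size 3):
  Gamma_p = [[4.9694, 1.0029, 1.2334], [1.0029, 4.9694, 1.0029], [1.2334, 1.0029, 4.9694]]
  r_p     = [1.0029, 1.2334, -1.1602]
Written out (R1..R3):
  (R1) 4.9694 phi_1 + 1.0029 phi_2 + 1.2334 phi_3 = 1.0029
  (R2) 1.0029 phi_1 + 4.9694 phi_2 + 1.0029 phi_3 = 1.2334
  (R3) 1.2334 phi_1 + 1.0029 phi_2 + 4.9694 phi_3 = -1.1602
Gaussian elimination:
  R2 <- R2 - (1.0029/4.9694) R1 = R2 - (0.201815) R1:  4.767 phi_2 + 0.753981 phi_3 = 1.031
  R3 <- R3 - (1.2334/4.9694) R1 = R3 - (0.248199) R1:  0.753981 phi_2 + 4.663271 phi_3 = -1.409119
  R3 <- R3 - (0.753981/4.767) R2 = R3 - (0.158167) R2:  4.544017 phi_3 = -1.572189
Back-substitution:
  phi_hat_3 = -1.572189 / 4.544017 = -0.345991
  phi_hat_2 = (1.031 - (0.753981)(-0.345991)) / 4.767 = 0.271003
  phi_hat_1 = (1.0029 - (1.0029)(0.271003) - (1.2334)(-0.345991)) / 4.9694 = 0.232997
So phi_hat = [0.2330, 0.2710, -0.3460].
Therefore phi_hat_3 = -0.3460.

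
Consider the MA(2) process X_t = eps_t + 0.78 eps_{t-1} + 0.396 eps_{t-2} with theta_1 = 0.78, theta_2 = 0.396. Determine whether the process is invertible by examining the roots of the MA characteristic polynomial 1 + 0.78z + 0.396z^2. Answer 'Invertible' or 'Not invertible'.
\text{Invertible}

The MA(q) characteristic polynomial is P(z) = 1 + 0.78z + 0.396z^2.
Invertibility requires all roots to lie outside the unit circle, i.e. |z| > 1 for every root.
Set 1 + (0.78) z + (0.396) z^2 = 0, i.e. a z^2 + b z + c = 0 with a = 0.396, b = 0.78, c = 1.
Discriminant D = b^2 - 4ac = (0.78)^2 - 4*(0.396)*1 = 0.6084 - (1.584) = -0.9756.
D < 0, so the roots are the complex-conjugate pair z = (-b +/- i sqrt(-D)) / (2a) = -0.9848 +/- 1.2471i.
For a conjugate pair |z|^2 = z * conj(z) = (product of roots) = c/a = 1/(0.396) = 2.525253, so |z| = sqrt(2.525253) = 1.5891 for both roots.
Moduli of all roots: 1.5891, 1.5891.
All moduli strictly greater than 1? Yes.
Verdict: Invertible.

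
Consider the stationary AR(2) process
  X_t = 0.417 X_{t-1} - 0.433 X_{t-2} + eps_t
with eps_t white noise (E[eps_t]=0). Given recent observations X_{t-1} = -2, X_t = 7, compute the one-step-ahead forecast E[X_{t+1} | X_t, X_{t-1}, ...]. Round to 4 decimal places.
E[X_{t+1} \mid \mathcal F_t] = 3.7850

For an AR(p) model X_t = c + sum_i phi_i X_{t-i} + eps_t, the
one-step-ahead conditional mean is
  E[X_{t+1} | X_t, ...] = c + sum_i phi_i X_{t+1-i}.
Substitute known values:
  E[X_{t+1} | ...] = (0.417) * (7) + (-0.433) * (-2)
                   = 3.7850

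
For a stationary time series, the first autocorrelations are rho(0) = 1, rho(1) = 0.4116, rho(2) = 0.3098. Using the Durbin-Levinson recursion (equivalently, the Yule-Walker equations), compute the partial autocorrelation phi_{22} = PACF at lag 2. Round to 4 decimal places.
\phi_{22} = 0.1690

The PACF at lag k is phi_{kk}, the last component of the solution
to the Yule-Walker system G_k phi = r_k where
  (G_k)_{ij} = rho(|i - j|), (r_k)_i = rho(i), i,j = 1..k.
Equivalently, Durbin-Levinson gives phi_{kk} iteratively:
  phi_{11} = rho(1)
  phi_{kk} = [rho(k) - sum_{j=1..k-1} phi_{k-1,j} rho(k-j)]
            / [1 - sum_{j=1..k-1} phi_{k-1,j} rho(j)],
  phi_{k,j} = phi_{k-1,j} - phi_{kk} phi_{k-1,k-j},  j = 1..k-1.
Step k = 1:
  phi_11 = rho(1) = 0.4116.
Step k = 2:
  phi_22 = [rho(2) - phi_11 rho(1)] / [1 - phi_11 rho(1)] = [0.3098 - (0.4116)(0.4116)] / [1 - (0.4116)(0.4116)]
         = 0.14038544 / 0.83058544 = 0.169.
Therefore phi_{22} = 0.1690.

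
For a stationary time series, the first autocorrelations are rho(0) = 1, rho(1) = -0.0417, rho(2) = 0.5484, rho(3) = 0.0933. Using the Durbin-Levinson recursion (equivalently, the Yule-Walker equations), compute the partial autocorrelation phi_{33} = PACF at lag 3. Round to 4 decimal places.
\phi_{33} = 0.1810

The PACF at lag k is phi_{kk}, the last component of the solution
to the Yule-Walker system G_k phi = r_k where
  (G_k)_{ij} = rho(|i - j|), (r_k)_i = rho(i), i,j = 1..k.
Equivalently, Durbin-Levinson gives phi_{kk} iteratively:
  phi_{11} = rho(1)
  phi_{kk} = [rho(k) - sum_{j=1..k-1} phi_{k-1,j} rho(k-j)]
            / [1 - sum_{j=1..k-1} phi_{k-1,j} rho(j)],
  phi_{k,j} = phi_{k-1,j} - phi_{kk} phi_{k-1,k-j},  j = 1..k-1.
Step k = 1:
  phi_11 = rho(1) = -0.0417.
Step k = 2:
  phi_22 = [rho(2) - phi_11 rho(1)] / [1 - phi_11 rho(1)] = [0.5484 - (-0.0417)(-0.0417)] / [1 - (-0.0417)(-0.0417)]
         = 0.54666111 / 0.99826111 = 0.547613.
  Update: phi_21 = phi_11 - phi_22 phi_11 = -0.0417 - (0.547613)(-0.0417) = -0.018865.
Step k = 3:
  phi_33 = [rho(3) - phi_21 rho(2) - phi_22 rho(1)] / [1 - phi_21 rho(1) - phi_22 rho(2)]
    numerator   = 0.0933 - (-0.018865)(0.5484) - (0.547613)(-0.0417) = 0.12648078
    denominator = 1 - (-0.018865)(-0.0417) - (0.547613)(0.5484) = 0.69890219
  phi_33 = 0.12648078 / 0.69890219 = 0.181.
Therefore phi_{33} = 0.1810.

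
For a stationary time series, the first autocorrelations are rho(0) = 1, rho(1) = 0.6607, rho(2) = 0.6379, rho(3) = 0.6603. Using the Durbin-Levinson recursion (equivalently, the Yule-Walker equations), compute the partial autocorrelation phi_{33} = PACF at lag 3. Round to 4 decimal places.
\phi_{33} = 0.3120

The PACF at lag k is phi_{kk}, the last component of the solution
to the Yule-Walker system G_k phi = r_k where
  (G_k)_{ij} = rho(|i - j|), (r_k)_i = rho(i), i,j = 1..k.
Equivalently, Durbin-Levinson gives phi_{kk} iteratively:
  phi_{11} = rho(1)
  phi_{kk} = [rho(k) - sum_{j=1..k-1} phi_{k-1,j} rho(k-j)]
            / [1 - sum_{j=1..k-1} phi_{k-1,j} rho(j)],
  phi_{k,j} = phi_{k-1,j} - phi_{kk} phi_{k-1,k-j},  j = 1..k-1.
Step k = 1:
  phi_11 = rho(1) = 0.6607.
Step k = 2:
  phi_22 = [rho(2) - phi_11 rho(1)] / [1 - phi_11 rho(1)] = [0.6379 - (0.6607)(0.6607)] / [1 - (0.6607)(0.6607)]
         = 0.20137551 / 0.56347551 = 0.357381.
  Update: phi_21 = phi_11 - phi_22 phi_11 = 0.6607 - (0.357381)(0.6607) = 0.424578.
Step k = 3:
  phi_33 = [rho(3) - phi_21 rho(2) - phi_22 rho(1)] / [1 - phi_21 rho(1) - phi_22 rho(2)]
    numerator   = 0.6603 - (0.424578)(0.6379) - (0.357381)(0.6607) = 0.1533398
    denominator = 1 - (0.424578)(0.6607) - (0.357381)(0.6379) = 0.4915077
  phi_33 = 0.1533398 / 0.4915077 = 0.312.
Therefore phi_{33} = 0.3120.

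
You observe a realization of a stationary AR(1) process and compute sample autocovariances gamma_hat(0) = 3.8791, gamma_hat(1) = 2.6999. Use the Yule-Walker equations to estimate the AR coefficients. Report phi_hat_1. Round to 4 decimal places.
\hat\phi_{1} = 0.6960

The Yule-Walker equations for an AR(p) process read, in matrix form,
  Gamma_p phi = r_p,   with   (Gamma_p)_{ij} = gamma(|i - j|),
                       (r_p)_i = gamma(i),   i,j = 1..p.
Substitute the sample gammas (Toeplitz matrix and right-hand side of size 1):
  Gamma_p = [[3.8791]]
  r_p     = [2.6999]
With p = 1 this is the single equation gamma(0) phi_1 = gamma(1):
  phi_hat_1 = gamma(1) / gamma(0) = 2.6999 / 3.8791 = 0.6960.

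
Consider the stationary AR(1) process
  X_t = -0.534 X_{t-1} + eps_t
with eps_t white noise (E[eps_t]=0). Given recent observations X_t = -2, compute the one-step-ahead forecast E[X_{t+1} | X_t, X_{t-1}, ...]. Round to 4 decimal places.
E[X_{t+1} \mid \mathcal F_t] = 1.0680

For an AR(p) model X_t = c + sum_i phi_i X_{t-i} + eps_t, the
one-step-ahead conditional mean is
  E[X_{t+1} | X_t, ...] = c + sum_i phi_i X_{t+1-i}.
Substitute known values:
  E[X_{t+1} | ...] = (-0.534) * (-2)
                   = 1.0680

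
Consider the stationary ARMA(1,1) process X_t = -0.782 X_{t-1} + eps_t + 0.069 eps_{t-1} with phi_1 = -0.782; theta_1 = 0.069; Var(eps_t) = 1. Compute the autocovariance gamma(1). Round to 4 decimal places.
\gamma(1) = -1.7363

Multiply the model equation by X_{t-k} and take expectations. With theta_0 = psi_0 = 1 and psi_j the MA(infinity) weights, this gives
  gamma(k) - sum_i phi_i gamma(k-i) = c_k,
  c_k = sigma^2 * sum_{j=k..q} theta_j psi_{j-k}   (c_k = 0 for k > q),
using gamma(-m) = gamma(m).
psi-weights needed (psi_j = theta_j + sum_i phi_i psi_{j-i}):
  psi_1 = theta_1 + phi_1 = 0.069 + (-0.782) = -0.713
Right-hand sides:
  c_0 = sigma^2 (1 + theta_1 psi_1) = 1 * (1 + (0.069)(-0.713)) = 1 * 0.950803 = 0.950803
  c_1 = sigma^2 theta_1 = 1 * (0.069) = 0.069
  c_2 = 0
Equations for k = 0 and k = 1 (AR order 1):
  gamma(0) = phi_1 gamma(1) + c_0
  gamma(1) = phi_1 gamma(0) + c_1
Substituting the second into the first: gamma(0) (1 - phi_1^2) = c_0 + phi_1 c_1, so
  gamma(0) = (c_0 + phi_1 c_1) / (1 - phi_1^2) = (0.950803 + (-0.782)(0.069)) / (1 - (-0.782)^2) = 0.896845 / 0.388476 = 2.308624.
  gamma(1) = phi_1 gamma(0) + c_1 = (-0.782)(2.308624) + (0.069) = -1.736344.
Therefore gamma(1) = -1.7363 (to 4 decimal places).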